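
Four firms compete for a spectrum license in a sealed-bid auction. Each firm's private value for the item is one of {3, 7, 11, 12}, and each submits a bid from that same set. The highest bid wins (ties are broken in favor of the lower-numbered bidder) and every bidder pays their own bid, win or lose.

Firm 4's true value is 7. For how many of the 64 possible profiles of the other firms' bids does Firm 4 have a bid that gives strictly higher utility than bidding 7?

63

Others bid (3, 3, 7): truth gives -7; bid 3 gives -3 > -7. Violating.
Others bid (3, 3, 11): truth gives -7; bid 3 gives -3 > -7. Violating.
Others bid (3, 3, 12): truth gives -7; bid 3 gives -3 > -7. Violating.
Others bid (3, 7, 3): truth gives -7; bid 3 gives -3 > -7. Violating.
Others bid (3, 3, 3): truth gives 0; no alternative beats it.
(Checking all 64 profiles: 63 have a profitable deviation, 1 does not.)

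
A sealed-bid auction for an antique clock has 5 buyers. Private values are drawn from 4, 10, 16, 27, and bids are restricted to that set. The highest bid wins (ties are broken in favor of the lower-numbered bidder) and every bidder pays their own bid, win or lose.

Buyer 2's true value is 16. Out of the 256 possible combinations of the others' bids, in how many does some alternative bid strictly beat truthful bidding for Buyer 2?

Others bid (4, 4, 4, 4): truth gives 0; bid 10 gives 6 > 0. Violating.
Others bid (4, 4, 4, 10): truth gives 0; bid 10 gives 6 > 0. Violating.
Others bid (4, 4, 4, 27): truth gives -16; bid 4 gives -4 > -16. Violating.
Others bid (4, 4, 10, 4): truth gives 0; bid 10 gives 6 > 0. Violating.
Others bid (4, 4, 4, 16): truth gives 0; no alternative beats it.
Others bid (4, 4, 10, 16): truth gives 0; no alternative beats it.
(Checking all 256 profiles: 210 have a profitable deviation, 46 do not.)

210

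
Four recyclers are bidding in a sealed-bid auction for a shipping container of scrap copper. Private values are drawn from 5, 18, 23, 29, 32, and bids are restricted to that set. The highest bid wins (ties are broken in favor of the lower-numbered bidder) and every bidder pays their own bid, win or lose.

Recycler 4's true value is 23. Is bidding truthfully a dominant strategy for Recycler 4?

No

Consider the case where Recycler 1 bids 5, Recycler 2 bids 5 and Recycler 3 bids 5.
Truthful bid 23: wins, pays 23, utility 23 - 23 = 0.
Bid 18 instead: wins, pays 18, utility 23 - 18 = 5.
Since 5 > 0, bidding 18 is strictly better here, so truthful bidding is not dominant.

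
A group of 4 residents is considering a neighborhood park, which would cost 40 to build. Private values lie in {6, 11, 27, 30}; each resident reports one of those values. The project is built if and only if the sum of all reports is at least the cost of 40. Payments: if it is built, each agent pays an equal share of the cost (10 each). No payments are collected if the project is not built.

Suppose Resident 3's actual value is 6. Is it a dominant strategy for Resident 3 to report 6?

Yes

Check each profile of the others' reports and compare truth against every alternative report.
Others report (11, 11, 11): truth gives 0, best alternative gives -4.
Others report (6, 6, 27): truth gives -4, best alternative gives -4.
Others report (6, 6, 30): truth gives -4, best alternative gives -4.
Others report (6, 11, 27): truth gives -4, best alternative gives -4.
Others report (6, 11, 30): truth gives -4, best alternative gives -4.
Others report (6, 27, 6): truth gives -4, best alternative gives -4.
(Remaining 58 profiles checked similarly; truth is weakly best in each.)
In every case the truthful report is at least as good as any alternative, so it is a dominant strategy.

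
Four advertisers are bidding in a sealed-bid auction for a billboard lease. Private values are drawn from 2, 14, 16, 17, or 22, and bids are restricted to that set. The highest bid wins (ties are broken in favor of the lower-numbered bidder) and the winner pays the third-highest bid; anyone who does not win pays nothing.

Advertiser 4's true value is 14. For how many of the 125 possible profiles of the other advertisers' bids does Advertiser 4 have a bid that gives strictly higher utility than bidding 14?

Others bid (2, 2, 14): truth gives 0; bid 16 gives 12 > 0. Violating.
Others bid (2, 2, 16): truth gives 0; bid 17 gives 12 > 0. Violating.
Others bid (2, 2, 17): truth gives 0; bid 22 gives 12 > 0. Violating.
Others bid (2, 14, 2): truth gives 0; bid 16 gives 12 > 0. Violating.
Others bid (2, 2, 2): truth gives 12; no alternative beats it.
Others bid (2, 2, 22): truth gives 0; no alternative beats it.
(Checking all 125 profiles: 9 have a profitable deviation, 116 do not.)

9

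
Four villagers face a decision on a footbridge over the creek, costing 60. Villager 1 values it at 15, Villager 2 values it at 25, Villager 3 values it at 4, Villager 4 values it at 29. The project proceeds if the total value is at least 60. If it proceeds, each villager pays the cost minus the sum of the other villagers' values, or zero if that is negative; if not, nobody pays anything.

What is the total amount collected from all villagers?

Total value 73 ≥ cost 60, so it is built.
Villager 1: others sum to 58; max(0, 60 - 58) = 2.
Villager 2: others sum to 48; max(0, 60 - 48) = 12.
Villager 3: others sum to 69; max(0, 60 - 69) = 0.
Villager 4: others sum to 44; max(0, 60 - 44) = 16.
Total collected = 2 + 12 + 0 + 16 = 30.

30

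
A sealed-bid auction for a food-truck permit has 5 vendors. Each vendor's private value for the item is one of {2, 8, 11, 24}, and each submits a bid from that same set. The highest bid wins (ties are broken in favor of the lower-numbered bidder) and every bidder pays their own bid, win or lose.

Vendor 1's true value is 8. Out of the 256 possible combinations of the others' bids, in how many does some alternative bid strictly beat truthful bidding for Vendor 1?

Others bid (2, 2, 2, 2): truth gives 0; bid 2 gives 6 > 0. Violating.
Others bid (2, 2, 2, 11): truth gives -8; bid 2 gives -2 > -8. Violating.
Others bid (2, 2, 2, 24): truth gives -8; bid 2 gives -2 > -8. Violating.
Others bid (2, 2, 8, 11): truth gives -8; bid 2 gives -2 > -8. Violating.
Others bid (2, 2, 2, 8): truth gives 0; no alternative beats it.
Others bid (2, 2, 8, 2): truth gives 0; no alternative beats it.
(Checking all 256 profiles: 241 have a profitable deviation, 15 do not.)

241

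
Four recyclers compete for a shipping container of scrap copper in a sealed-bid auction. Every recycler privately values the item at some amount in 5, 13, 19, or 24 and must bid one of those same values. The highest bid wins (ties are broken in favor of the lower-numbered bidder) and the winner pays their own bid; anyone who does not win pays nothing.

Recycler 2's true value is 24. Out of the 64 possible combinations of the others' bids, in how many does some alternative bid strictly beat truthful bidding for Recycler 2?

Others bid (5, 5, 5): truth gives 0; bid 13 gives 11 > 0. Violating.
Others bid (5, 5, 13): truth gives 0; bid 13 gives 11 > 0. Violating.
Others bid (5, 5, 19): truth gives 0; bid 19 gives 5 > 0. Violating.
Others bid (5, 13, 5): truth gives 0; bid 13 gives 11 > 0. Violating.
Others bid (5, 5, 24): truth gives 0; no alternative beats it.
Others bid (5, 13, 24): truth gives 0; no alternative beats it.
(Checking all 64 profiles: 18 have a profitable deviation, 46 do not.)

18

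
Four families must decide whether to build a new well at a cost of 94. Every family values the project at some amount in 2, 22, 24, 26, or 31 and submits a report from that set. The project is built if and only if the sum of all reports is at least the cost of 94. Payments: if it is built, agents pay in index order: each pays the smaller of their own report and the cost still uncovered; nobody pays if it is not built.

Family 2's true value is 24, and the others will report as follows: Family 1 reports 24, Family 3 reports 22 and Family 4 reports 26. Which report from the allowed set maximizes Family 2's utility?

22

Report 2: project not built, utility 0.
Report 22: project built, pays 22, utility 24 - 22 = 2.
Report 24: project built, pays 24, utility 24 - 24 = 0.
Report 26: project built, pays 26, utility 24 - 26 = -2.
Report 31: project built, pays 31, utility 24 - 31 = -7.
The best choice is 22 with utility 2.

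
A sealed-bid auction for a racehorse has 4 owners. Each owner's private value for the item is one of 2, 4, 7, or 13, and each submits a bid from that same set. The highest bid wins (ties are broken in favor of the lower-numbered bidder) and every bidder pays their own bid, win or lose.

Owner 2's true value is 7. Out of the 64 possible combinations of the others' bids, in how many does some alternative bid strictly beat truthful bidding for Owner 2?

50

Others bid (2, 2, 2): truth gives 0; bid 4 gives 3 > 0. Violating.
Others bid (2, 2, 4): truth gives 0; bid 4 gives 3 > 0. Violating.
Others bid (2, 2, 13): truth gives -7; bid 2 gives -2 > -7. Violating.
Others bid (2, 4, 2): truth gives 0; bid 4 gives 3 > 0. Violating.
Others bid (2, 2, 7): truth gives 0; no alternative beats it.
Others bid (2, 4, 7): truth gives 0; no alternative beats it.
(Checking all 64 profiles: 50 have a profitable deviation, 14 do not.)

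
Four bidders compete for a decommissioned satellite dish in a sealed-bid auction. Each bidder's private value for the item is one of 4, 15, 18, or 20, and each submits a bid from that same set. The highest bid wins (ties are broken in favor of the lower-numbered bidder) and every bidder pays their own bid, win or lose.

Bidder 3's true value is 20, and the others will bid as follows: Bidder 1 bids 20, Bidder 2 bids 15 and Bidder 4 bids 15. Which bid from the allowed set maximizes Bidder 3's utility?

Bid 4: loses but pays 4, utility -4.
Bid 15: loses but pays 15, utility -15.
Bid 18: loses but pays 18, utility -18.
Bid 20: loses but pays 20, utility -20.
The best choice is 4 with utility -4.

4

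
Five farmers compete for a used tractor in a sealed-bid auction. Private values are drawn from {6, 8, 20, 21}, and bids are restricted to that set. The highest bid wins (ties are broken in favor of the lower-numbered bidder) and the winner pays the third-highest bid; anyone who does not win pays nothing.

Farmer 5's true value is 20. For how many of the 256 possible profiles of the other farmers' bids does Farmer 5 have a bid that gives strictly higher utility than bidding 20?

Others bid (6, 6, 6, 20): truth gives 0; bid 21 gives 14 > 0. Violating.
Others bid (6, 6, 8, 20): truth gives 0; bid 21 gives 12 > 0. Violating.
Others bid (6, 6, 20, 6): truth gives 0; bid 21 gives 14 > 0. Violating.
Others bid (6, 6, 20, 8): truth gives 0; bid 21 gives 12 > 0. Violating.
Others bid (6, 6, 6, 6): truth gives 14; no alternative beats it.
Others bid (6, 6, 6, 8): truth gives 14; no alternative beats it.
(Checking all 256 profiles: 32 have a profitable deviation, 224 do not.)

32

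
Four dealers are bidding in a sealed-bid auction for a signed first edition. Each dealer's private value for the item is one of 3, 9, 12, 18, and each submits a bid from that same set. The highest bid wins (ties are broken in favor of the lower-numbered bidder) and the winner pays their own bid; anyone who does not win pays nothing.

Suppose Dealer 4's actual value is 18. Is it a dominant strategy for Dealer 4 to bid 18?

Consider the case where Dealer 1 bids 3, Dealer 2 bids 3 and Dealer 3 bids 3.
Truthful bid 18: wins, pays 18, utility 18 - 18 = 0.
Bid 9 instead: wins, pays 9, utility 18 - 9 = 9.
Since 9 > 0, bidding 9 is strictly better here, so truthful bidding is not dominant.

No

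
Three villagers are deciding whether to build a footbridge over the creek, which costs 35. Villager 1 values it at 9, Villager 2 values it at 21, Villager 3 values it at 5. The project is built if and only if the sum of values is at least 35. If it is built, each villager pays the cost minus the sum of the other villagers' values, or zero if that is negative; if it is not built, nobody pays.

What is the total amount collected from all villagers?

35

Total value 35 ≥ cost 35, so it is built.
Villager 1: others sum to 26; max(0, 35 - 26) = 9.
Villager 2: others sum to 14; max(0, 35 - 14) = 21.
Villager 3: others sum to 30; max(0, 35 - 30) = 5.
Total collected = 9 + 21 + 5 = 35.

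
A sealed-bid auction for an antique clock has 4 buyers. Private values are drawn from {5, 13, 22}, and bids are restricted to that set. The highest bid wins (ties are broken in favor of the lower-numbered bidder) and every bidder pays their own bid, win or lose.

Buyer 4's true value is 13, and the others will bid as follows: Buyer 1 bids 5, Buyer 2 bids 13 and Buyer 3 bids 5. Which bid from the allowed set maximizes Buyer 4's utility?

Bid 5: loses but pays 5, utility -5.
Bid 13: loses but pays 13, utility -13.
Bid 22: wins, pays 22, utility 13 - 22 = -9.
The best choice is 5 with utility -5.

5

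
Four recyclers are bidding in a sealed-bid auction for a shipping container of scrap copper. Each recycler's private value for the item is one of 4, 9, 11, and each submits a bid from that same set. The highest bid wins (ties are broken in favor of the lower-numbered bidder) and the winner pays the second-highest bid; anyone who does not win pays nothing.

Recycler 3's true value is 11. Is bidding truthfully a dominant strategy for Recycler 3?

Yes

Check each profile of the others' bids and compare truth against every alternative bid.
Others bid (4, 9, 4): truth gives 2, best alternative gives 0.
Others bid (4, 9, 9): truth gives 2, best alternative gives 0.
Others bid (9, 4, 4): truth gives 2, best alternative gives 0.
Others bid (9, 4, 9): truth gives 2, best alternative gives 0.
Others bid (9, 9, 4): truth gives 2, best alternative gives 0.
Others bid (9, 9, 9): truth gives 2, best alternative gives 0.
(Remaining 21 profiles checked similarly; truth is weakly best in each.)
In every case the truthful bid is at least as good as any alternative, so it is a dominant strategy.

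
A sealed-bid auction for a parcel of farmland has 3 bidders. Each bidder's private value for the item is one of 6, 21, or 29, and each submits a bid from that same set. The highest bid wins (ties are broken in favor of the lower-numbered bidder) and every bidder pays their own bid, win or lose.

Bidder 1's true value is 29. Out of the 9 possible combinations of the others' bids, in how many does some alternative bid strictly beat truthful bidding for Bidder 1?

4

Others bid (6, 6): truth gives 0; bid 6 gives 23 > 0. Violating.
Others bid (6, 21): truth gives 0; bid 21 gives 8 > 0. Violating.
Others bid (21, 6): truth gives 0; bid 21 gives 8 > 0. Violating.
Others bid (21, 21): truth gives 0; bid 21 gives 8 > 0. Violating.
Others bid (6, 29): truth gives 0; no alternative beats it.
Others bid (21, 29): truth gives 0; no alternative beats it.
(Checking all 9 profiles: 4 have a profitable deviation, 5 do not.)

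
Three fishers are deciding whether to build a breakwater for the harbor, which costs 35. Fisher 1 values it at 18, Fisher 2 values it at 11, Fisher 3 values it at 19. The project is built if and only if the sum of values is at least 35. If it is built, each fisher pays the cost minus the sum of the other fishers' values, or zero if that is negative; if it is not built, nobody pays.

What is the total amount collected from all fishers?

Total value 48 ≥ cost 35, so it is built.
Fisher 1: others sum to 30; max(0, 35 - 30) = 5.
Fisher 2: others sum to 37; max(0, 35 - 37) = 0.
Fisher 3: others sum to 29; max(0, 35 - 29) = 6.
Total collected = 5 + 0 + 6 = 11.

11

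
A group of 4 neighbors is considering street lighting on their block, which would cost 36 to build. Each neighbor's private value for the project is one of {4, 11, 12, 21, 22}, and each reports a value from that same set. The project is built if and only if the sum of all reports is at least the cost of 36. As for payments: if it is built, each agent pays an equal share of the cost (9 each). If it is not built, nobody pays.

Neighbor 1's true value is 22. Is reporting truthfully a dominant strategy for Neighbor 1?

Check each profile of the others' reports and compare truth against every alternative report.
Others report (4, 4, 11): truth gives 13, best alternative gives 13.
Others report (4, 4, 12): truth gives 13, best alternative gives 13.
Others report (4, 4, 21): truth gives 13, best alternative gives 13.
Others report (4, 4, 22): truth gives 13, best alternative gives 13.
Others report (4, 11, 4): truth gives 13, best alternative gives 13.
Others report (4, 11, 11): truth gives 13, best alternative gives 13.
(Remaining 119 profiles checked similarly; truth is weakly best in each.)
In every case the truthful report is at least as good as any alternative, so it is a dominant strategy.

Yes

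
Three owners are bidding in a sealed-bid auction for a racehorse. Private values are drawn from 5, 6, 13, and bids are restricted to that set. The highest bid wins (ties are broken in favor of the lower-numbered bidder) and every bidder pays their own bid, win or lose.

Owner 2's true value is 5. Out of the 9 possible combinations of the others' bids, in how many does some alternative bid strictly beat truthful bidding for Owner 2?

Others bid (5, 5): truth gives -5; bid 6 gives -1 > -5. Violating.
Others bid (5, 6): truth gives -5; bid 6 gives -1 > -5. Violating.
Others bid (5, 13): truth gives -5; no alternative beats it.
Others bid (6, 5): truth gives -5; no alternative beats it.
(Checking all 9 profiles: 2 have a profitable deviation, 7 do not.)

2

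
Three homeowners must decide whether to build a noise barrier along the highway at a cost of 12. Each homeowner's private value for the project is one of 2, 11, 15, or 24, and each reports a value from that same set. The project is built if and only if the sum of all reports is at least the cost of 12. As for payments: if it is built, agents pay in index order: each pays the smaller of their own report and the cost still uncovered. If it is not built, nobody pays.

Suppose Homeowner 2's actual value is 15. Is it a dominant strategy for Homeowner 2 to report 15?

Consider the case where Homeowner 1 reports 2 and Homeowner 3 reports 11.
Truthful report 15: project built, pays 10, utility 15 - 10 = 5.
Report 2 instead: project built, pays 2, utility 15 - 2 = 13.
Since 13 > 5, reporting 2 is strictly better here, so truthful reporting is not dominant.

No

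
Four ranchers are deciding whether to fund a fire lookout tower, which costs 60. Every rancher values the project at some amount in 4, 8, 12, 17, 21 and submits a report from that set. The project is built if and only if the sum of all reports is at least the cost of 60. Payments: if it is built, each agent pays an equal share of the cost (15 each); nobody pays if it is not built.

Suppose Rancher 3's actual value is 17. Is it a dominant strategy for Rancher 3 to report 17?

Consider the case where Rancher 1 reports 4, Rancher 2 reports 17 and Rancher 4 reports 21.
Truthful report 17: project not built, utility 0.
Report 21 instead: project built, pays 15, utility 17 - 15 = 2.
Since 2 > 0, reporting 21 is strictly better here, so truthful reporting is not dominant.

No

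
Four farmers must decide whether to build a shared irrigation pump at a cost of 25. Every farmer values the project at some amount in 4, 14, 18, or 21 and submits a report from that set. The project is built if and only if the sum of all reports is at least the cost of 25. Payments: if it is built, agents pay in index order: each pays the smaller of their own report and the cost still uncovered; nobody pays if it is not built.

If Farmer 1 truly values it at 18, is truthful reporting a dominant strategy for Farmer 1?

Consider the case where Farmer 2 reports 4, Farmer 3 reports 4 and Farmer 4 reports 4.
Truthful report 18: project built, pays 18, utility 18 - 18 = 0.
Report 14 instead: project built, pays 14, utility 18 - 14 = 4.
Since 4 > 0, reporting 14 is strictly better here, so truthful reporting is not dominant.

No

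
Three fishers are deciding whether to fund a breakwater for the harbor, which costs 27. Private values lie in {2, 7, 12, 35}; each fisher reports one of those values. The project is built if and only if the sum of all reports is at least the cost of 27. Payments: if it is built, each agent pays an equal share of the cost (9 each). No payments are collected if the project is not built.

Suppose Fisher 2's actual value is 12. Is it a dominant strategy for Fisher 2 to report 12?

Consider the case where Fisher 1 reports 2 and Fisher 3 reports 2.
Truthful report 12: project not built, utility 0.
Report 35 instead: project built, pays 9, utility 12 - 9 = 3.
Since 3 > 0, reporting 35 is strictly better here, so truthful reporting is not dominant.

No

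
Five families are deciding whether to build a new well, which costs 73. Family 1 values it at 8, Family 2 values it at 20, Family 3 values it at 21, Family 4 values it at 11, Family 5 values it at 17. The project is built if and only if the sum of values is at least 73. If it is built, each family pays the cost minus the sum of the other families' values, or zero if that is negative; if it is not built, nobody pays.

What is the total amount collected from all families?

Total value 77 ≥ cost 73, so it is built.
Family 1: others sum to 69; max(0, 73 - 69) = 4.
Family 2: others sum to 57; max(0, 73 - 57) = 16.
Family 3: others sum to 56; max(0, 73 - 56) = 17.
Family 4: others sum to 66; max(0, 73 - 66) = 7.
Family 5: others sum to 60; max(0, 73 - 60) = 13.
Total collected = 4 + 16 + 17 + 7 + 13 = 57.

57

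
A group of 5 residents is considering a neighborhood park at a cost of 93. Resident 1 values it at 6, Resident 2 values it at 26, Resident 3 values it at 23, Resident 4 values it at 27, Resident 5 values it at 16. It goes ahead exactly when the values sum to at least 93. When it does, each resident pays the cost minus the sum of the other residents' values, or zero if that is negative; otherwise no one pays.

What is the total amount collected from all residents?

Total value 98 ≥ cost 93, so it is built.
Resident 1: others sum to 92; max(0, 93 - 92) = 1.
Resident 2: others sum to 72; max(0, 93 - 72) = 21.
Resident 3: others sum to 75; max(0, 93 - 75) = 18.
Resident 4: others sum to 71; max(0, 93 - 71) = 22.
Resident 5: others sum to 82; max(0, 93 - 82) = 11.
Total collected = 1 + 21 + 18 + 22 + 11 = 73.

73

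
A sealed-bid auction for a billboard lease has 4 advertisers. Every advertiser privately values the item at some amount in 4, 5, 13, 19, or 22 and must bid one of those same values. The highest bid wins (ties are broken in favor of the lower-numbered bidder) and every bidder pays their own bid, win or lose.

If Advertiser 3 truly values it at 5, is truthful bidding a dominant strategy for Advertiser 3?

Consider the case where Advertiser 1 bids 4, Advertiser 2 bids 4 and Advertiser 4 bids 13.
Truthful bid 5: loses but pays 5, utility -5.
Bid 4 instead: loses but pays 4, utility -4.
Since -4 > -5, bidding 4 is strictly better here, so truthful bidding is not dominant.

No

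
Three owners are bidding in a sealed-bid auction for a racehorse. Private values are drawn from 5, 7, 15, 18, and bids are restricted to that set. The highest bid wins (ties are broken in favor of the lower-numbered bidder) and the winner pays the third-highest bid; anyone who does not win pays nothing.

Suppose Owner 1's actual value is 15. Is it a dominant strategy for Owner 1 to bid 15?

No

Consider the case where Owner 2 bids 5 and Owner 3 bids 18.
Truthful bid 15: loses, pays 0, utility 0.
Bid 18 instead: wins, pays 5, utility 15 - 5 = 10.
Since 10 > 0, bidding 18 is strictly better here, so truthful bidding is not dominant.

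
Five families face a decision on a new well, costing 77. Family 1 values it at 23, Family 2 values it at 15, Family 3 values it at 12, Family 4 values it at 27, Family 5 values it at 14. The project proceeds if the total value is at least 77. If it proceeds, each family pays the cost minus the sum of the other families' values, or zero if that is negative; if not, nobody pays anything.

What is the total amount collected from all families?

Total value 91 ≥ cost 77, so it is built.
Family 1: others sum to 68; max(0, 77 - 68) = 9.
Family 2: others sum to 76; max(0, 77 - 76) = 1.
Family 3: others sum to 79; max(0, 77 - 79) = 0.
Family 4: others sum to 64; max(0, 77 - 64) = 13.
Family 5: others sum to 77; max(0, 77 - 77) = 0.
Total collected = 9 + 1 + 0 + 13 + 0 = 23.

23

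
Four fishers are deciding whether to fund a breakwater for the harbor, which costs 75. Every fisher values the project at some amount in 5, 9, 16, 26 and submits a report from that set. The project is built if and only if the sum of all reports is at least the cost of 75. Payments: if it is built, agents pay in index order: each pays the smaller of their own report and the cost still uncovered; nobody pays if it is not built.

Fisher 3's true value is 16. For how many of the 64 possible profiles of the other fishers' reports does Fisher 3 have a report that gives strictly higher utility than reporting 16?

4

Others report (16, 26, 26): truth gives 0; report 9 gives 7 > 0. Violating.
Others report (26, 16, 26): truth gives 0; report 9 gives 7 > 0. Violating.
Others report (26, 26, 16): truth gives 0; report 9 gives 7 > 0. Violating.
Others report (26, 26, 26): truth gives 0; report 5 gives 11 > 0. Violating.
Others report (5, 5, 5): truth gives 0; no alternative beats it.
Others report (5, 5, 9): truth gives 0; no alternative beats it.
(Checking all 64 profiles: 4 have a profitable deviation, 60 do not.)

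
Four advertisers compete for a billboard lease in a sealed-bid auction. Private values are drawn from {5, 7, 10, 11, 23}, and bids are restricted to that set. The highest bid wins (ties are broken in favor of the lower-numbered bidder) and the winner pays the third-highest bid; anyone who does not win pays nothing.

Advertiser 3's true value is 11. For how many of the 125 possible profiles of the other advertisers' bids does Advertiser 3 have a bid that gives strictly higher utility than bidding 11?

27

Others bid (5, 5, 23): truth gives 0; bid 23 gives 6 > 0. Violating.
Others bid (5, 7, 23): truth gives 0; bid 23 gives 4 > 0. Violating.
Others bid (5, 10, 23): truth gives 0; bid 23 gives 1 > 0. Violating.
Others bid (5, 11, 5): truth gives 0; bid 23 gives 6 > 0. Violating.
Others bid (5, 5, 5): truth gives 6; no alternative beats it.
Others bid (5, 5, 7): truth gives 6; no alternative beats it.
(Checking all 125 profiles: 27 have a profitable deviation, 98 do not.)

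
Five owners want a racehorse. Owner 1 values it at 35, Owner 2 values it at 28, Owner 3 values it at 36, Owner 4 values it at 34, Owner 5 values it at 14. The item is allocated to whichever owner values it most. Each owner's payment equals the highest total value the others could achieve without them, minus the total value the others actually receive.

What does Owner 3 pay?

Owner 3 has the highest value and receives the item.
Without Owner 3, the item would go to the next-highest value, 35, so the others could achieve 35.
With Owner 3 present and winning, the others receive nothing, so their total is 0.
Payment = 35 - 0 = 35.

35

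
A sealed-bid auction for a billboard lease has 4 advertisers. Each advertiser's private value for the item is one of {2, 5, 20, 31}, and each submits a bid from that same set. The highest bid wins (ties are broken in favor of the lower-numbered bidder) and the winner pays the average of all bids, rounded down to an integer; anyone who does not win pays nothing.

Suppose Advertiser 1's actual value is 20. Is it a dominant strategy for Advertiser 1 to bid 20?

No

Consider the case where Advertiser 2 bids 2, Advertiser 3 bids 2 and Advertiser 4 bids 2.
Truthful bid 20: wins, pays 6, utility 20 - 6 = 14.
Bid 2 instead: wins, pays 2, utility 20 - 2 = 18.
Since 18 > 14, bidding 2 is strictly better here, so truthful bidding is not dominant.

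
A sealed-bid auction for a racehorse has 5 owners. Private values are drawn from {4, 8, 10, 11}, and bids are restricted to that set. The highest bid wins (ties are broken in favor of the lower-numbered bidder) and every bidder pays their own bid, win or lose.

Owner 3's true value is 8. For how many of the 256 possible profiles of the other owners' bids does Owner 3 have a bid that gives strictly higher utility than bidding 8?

Others bid (4, 4, 4, 10): truth gives -8; bid 10 gives -2 > -8. Violating.
Others bid (4, 4, 4, 11): truth gives -8; bid 11 gives -3 > -8. Violating.
Others bid (4, 4, 8, 10): truth gives -8; bid 10 gives -2 > -8. Violating.
Others bid (4, 4, 8, 11): truth gives -8; bid 11 gives -3 > -8. Violating.
Others bid (4, 4, 4, 4): truth gives 0; no alternative beats it.
Others bid (4, 4, 4, 8): truth gives 0; no alternative beats it.
(Checking all 256 profiles: 252 have a profitable deviation, 4 do not.)

252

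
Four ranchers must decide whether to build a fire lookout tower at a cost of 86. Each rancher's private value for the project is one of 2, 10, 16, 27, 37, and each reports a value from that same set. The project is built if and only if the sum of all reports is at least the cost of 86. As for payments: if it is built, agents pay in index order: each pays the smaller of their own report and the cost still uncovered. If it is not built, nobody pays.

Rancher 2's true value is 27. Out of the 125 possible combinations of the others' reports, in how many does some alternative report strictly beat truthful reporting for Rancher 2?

Others report (2, 37, 37): truth gives 0; report 10 gives 17 > 0. Violating.
Others report (10, 27, 37): truth gives 0; report 16 gives 11 > 0. Violating.
Others report (10, 37, 27): truth gives 0; report 16 gives 11 > 0. Violating.
Others report (10, 37, 37): truth gives 0; report 2 gives 25 > 0. Violating.
Others report (2, 2, 2): truth gives 0; no alternative beats it.
Others report (2, 2, 10): truth gives 0; no alternative beats it.
(Checking all 125 profiles: 32 have a profitable deviation, 93 do not.)

32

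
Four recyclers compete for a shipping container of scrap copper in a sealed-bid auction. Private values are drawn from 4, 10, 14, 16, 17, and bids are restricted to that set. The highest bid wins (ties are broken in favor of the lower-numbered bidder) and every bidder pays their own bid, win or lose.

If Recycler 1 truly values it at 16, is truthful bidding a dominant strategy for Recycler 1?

No

Consider the case where Recycler 2 bids 4, Recycler 3 bids 4 and Recycler 4 bids 4.
Truthful bid 16: wins, pays 16, utility 16 - 16 = 0.
Bid 4 instead: wins, pays 4, utility 16 - 4 = 12.
Since 12 > 0, bidding 4 is strictly better here, so truthful bidding is not dominant.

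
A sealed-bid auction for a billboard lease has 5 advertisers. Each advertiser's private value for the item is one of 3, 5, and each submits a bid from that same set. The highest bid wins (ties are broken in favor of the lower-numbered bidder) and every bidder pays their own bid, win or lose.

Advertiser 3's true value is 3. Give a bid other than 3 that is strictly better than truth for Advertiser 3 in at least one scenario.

Suppose Advertiser 1 bids 3, Advertiser 2 bids 3, Advertiser 4 bids 3 and Advertiser 5 bids 3.
Bid 3: loses but pays 3, utility -3.
Bid 5: wins, pays 5, utility 3 - 5 = -2.
So bidding 5 beats truth here (-2 > -3).

5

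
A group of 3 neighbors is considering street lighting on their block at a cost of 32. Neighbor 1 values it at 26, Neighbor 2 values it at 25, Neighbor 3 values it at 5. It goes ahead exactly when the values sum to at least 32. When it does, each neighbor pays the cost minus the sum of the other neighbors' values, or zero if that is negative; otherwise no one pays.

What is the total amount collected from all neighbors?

3

Total value 56 ≥ cost 32, so it is built.
Neighbor 1: others sum to 30; max(0, 32 - 30) = 2.
Neighbor 2: others sum to 31; max(0, 32 - 31) = 1.
Neighbor 3: others sum to 51; max(0, 32 - 51) = 0.
Total collected = 2 + 1 + 0 = 3.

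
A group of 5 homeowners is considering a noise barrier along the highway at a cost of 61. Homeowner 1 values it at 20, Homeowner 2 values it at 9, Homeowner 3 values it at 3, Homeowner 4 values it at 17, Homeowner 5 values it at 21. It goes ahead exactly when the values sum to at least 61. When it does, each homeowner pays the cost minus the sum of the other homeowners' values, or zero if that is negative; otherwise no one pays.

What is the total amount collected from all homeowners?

31

Total value 70 ≥ cost 61, so it is built.
Homeowner 1: others sum to 50; max(0, 61 - 50) = 11.
Homeowner 2: others sum to 61; max(0, 61 - 61) = 0.
Homeowner 3: others sum to 67; max(0, 61 - 67) = 0.
Homeowner 4: others sum to 53; max(0, 61 - 53) = 8.
Homeowner 5: others sum to 49; max(0, 61 - 49) = 12.
Total collected = 11 + 0 + 0 + 8 + 12 = 31.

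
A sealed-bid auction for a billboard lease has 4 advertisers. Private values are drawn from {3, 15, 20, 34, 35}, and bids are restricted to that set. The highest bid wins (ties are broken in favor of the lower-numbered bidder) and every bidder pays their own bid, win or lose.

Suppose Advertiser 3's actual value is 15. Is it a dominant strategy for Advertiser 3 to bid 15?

Consider the case where Advertiser 1 bids 3, Advertiser 2 bids 3 and Advertiser 4 bids 20.
Truthful bid 15: loses but pays 15, utility -15.
Bid 3 instead: loses but pays 3, utility -3.
Since -3 > -15, bidding 3 is strictly better here, so truthful bidding is not dominant.

No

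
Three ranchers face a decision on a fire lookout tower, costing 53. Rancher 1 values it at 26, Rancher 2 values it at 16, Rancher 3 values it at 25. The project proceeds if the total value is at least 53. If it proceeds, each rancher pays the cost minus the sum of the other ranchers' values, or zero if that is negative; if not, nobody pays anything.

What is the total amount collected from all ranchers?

Total value 67 ≥ cost 53, so it is built.
Rancher 1: others sum to 41; max(0, 53 - 41) = 12.
Rancher 2: others sum to 51; max(0, 53 - 51) = 2.
Rancher 3: others sum to 42; max(0, 53 - 42) = 11.
Total collected = 12 + 2 + 11 = 25.

25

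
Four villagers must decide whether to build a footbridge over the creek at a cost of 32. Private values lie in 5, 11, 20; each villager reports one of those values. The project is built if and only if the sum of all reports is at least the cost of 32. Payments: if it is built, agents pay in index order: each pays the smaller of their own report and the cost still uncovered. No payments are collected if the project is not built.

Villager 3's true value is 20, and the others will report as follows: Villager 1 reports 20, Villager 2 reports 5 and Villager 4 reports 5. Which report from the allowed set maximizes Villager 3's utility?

5

Report 5: project built, pays 5, utility 20 - 5 = 15.
Report 11: project built, pays 7, utility 20 - 7 = 13.
Report 20: project built, pays 7, utility 20 - 7 = 13.
The best choice is 5 with utility 15.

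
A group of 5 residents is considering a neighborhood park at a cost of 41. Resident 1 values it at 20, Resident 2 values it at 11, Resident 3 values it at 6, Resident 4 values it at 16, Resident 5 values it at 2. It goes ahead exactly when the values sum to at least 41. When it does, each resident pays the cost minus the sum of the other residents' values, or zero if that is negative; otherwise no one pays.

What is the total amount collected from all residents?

8

Total value 55 ≥ cost 41, so it is built.
Resident 1: others sum to 35; max(0, 41 - 35) = 6.
Resident 2: others sum to 44; max(0, 41 - 44) = 0.
Resident 3: others sum to 49; max(0, 41 - 49) = 0.
Resident 4: others sum to 39; max(0, 41 - 39) = 2.
Resident 5: others sum to 53; max(0, 41 - 53) = 0.
Total collected = 6 + 0 + 0 + 2 + 0 = 8.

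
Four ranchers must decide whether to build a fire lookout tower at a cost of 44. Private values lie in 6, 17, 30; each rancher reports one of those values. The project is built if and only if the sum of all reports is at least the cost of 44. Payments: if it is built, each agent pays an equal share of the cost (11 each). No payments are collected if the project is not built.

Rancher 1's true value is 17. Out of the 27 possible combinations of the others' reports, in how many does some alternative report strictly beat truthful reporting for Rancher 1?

Others report (6, 6, 6): truth gives 0; report 30 gives 6 > 0. Violating.
Others report (6, 6, 17): truth gives 6; no alternative beats it.
Others report (6, 6, 30): truth gives 6; no alternative beats it.
(Checking all 27 profiles: 1 has a profitable deviation, 26 do not.)

1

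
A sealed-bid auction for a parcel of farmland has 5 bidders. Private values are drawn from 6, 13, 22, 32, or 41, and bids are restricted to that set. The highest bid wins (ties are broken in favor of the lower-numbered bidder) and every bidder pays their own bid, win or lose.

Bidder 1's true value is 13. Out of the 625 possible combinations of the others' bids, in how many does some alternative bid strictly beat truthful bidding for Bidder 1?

610

Others bid (6, 6, 6, 6): truth gives 0; bid 6 gives 7 > 0. Violating.
Others bid (6, 6, 6, 22): truth gives -13; bid 6 gives -6 > -13. Violating.
Others bid (6, 6, 6, 32): truth gives -13; bid 6 gives -6 > -13. Violating.
Others bid (6, 6, 6, 41): truth gives -13; bid 6 gives -6 > -13. Violating.
Others bid (6, 6, 6, 13): truth gives 0; no alternative beats it.
Others bid (6, 6, 13, 6): truth gives 0; no alternative beats it.
(Checking all 625 profiles: 610 have a profitable deviation, 15 do not.)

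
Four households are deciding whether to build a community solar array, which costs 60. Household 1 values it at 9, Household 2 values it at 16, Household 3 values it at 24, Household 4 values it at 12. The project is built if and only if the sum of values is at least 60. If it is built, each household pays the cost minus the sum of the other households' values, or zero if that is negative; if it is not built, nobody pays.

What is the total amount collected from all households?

57

Total value 61 ≥ cost 60, so it is built.
Household 1: others sum to 52; max(0, 60 - 52) = 8.
Household 2: others sum to 45; max(0, 60 - 45) = 15.
Household 3: others sum to 37; max(0, 60 - 37) = 23.
Household 4: others sum to 49; max(0, 60 - 49) = 11.
Total collected = 8 + 15 + 23 + 11 = 57.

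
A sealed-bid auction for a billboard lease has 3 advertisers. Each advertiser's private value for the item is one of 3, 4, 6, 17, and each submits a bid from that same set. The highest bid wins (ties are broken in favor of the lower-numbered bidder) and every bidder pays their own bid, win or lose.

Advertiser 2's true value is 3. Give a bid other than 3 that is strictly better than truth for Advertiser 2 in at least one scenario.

Suppose Advertiser 1 bids 3 and Advertiser 3 bids 3.
Bid 3: loses but pays 3, utility -3.
Bid 4: wins, pays 4, utility 3 - 4 = -1.
So bidding 4 beats truth here (-1 > -3).

4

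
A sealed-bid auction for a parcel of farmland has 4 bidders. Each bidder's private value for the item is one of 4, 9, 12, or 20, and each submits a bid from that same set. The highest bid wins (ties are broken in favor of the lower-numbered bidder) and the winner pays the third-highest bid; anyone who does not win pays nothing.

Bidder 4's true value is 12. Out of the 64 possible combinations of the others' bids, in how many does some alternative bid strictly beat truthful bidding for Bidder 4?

12

Others bid (4, 4, 12): truth gives 0; bid 20 gives 8 > 0. Violating.
Others bid (4, 9, 12): truth gives 0; bid 20 gives 3 > 0. Violating.
Others bid (4, 12, 4): truth gives 0; bid 20 gives 8 > 0. Violating.
Others bid (4, 12, 9): truth gives 0; bid 20 gives 3 > 0. Violating.
Others bid (4, 4, 4): truth gives 8; no alternative beats it.
Others bid (4, 4, 9): truth gives 8; no alternative beats it.
(Checking all 64 profiles: 12 have a profitable deviation, 52 do not.)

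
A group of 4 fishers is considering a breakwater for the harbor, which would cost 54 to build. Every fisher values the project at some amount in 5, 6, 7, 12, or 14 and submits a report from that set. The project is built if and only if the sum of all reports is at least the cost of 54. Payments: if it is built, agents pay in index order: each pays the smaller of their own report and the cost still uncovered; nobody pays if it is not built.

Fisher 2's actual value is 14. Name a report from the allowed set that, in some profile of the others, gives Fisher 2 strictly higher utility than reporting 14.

Suppose Fisher 1 reports 14, Fisher 3 reports 14 and Fisher 4 reports 14.
Report 14: project built, pays 14, utility 14 - 14 = 0.
Report 12: project built, pays 12, utility 14 - 12 = 2.
So reporting 12 beats truth here (2 > 0).

12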